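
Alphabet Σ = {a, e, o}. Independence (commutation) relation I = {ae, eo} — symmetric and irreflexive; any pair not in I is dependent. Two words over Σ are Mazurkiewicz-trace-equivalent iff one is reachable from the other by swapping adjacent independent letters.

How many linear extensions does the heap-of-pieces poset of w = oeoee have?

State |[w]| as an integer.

drop 0:o onto floor
drop 1:e onto floor
drop 2:o onto {0:o}
drop 3:e onto {1:e}
drop 4:e onto {3:e}
ground layer = {0:o, 1:e}
drop-orders for the pieces not yet dropped (sum over which currently-grounded one goes next):
  1 to go: {2} 1  {4} 1
  2 to go: {0,2} 1  {2,4} 2  {3,4} 1
  3 to go: {0,2,4} 3  {1,3,4} 1  {2,3,4} 3
  if 0:o drops first: 4 orders
  if 1:e drops first: 6 orders
heap linearizations: 10

10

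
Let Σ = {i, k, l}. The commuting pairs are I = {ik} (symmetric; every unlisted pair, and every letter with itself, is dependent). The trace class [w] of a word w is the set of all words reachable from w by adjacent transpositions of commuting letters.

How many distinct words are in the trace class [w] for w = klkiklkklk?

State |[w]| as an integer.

drop 0:k onto floor
drop 1:l onto {0:k}
drop 2:k onto {1:l}
drop 3:i onto {1:l}
drop 4:k onto {2:k}
drop 5:l onto {3:i, 4:k}
drop 6:k onto {5:l}
drop 7:k onto {6:k}
drop 8:l onto {7:k}
drop 9:k onto {8:l}
ground layer = {0:k}
drop-orders for the pieces not yet dropped (sum over which currently-grounded one goes next):
  1 to go: {9} 1
  2 to go: {8,9} 1
  3 to go: {7,8,9} 1
  4 to go: {6,7,8,9} 1
  5 to go: {5,6,7,8,9} 1
  6 to go: {3,5,6,7,8,9} 1  {4,5,6,7,8,9} 1
  7 to go: {2,4,5,6,7,8,9} 1  {3,4,5,6,7,8,9} 2
  8 to go: {2,3,4,5,6,7,8,9} 3
  if 0:k drops first: 3 orders

3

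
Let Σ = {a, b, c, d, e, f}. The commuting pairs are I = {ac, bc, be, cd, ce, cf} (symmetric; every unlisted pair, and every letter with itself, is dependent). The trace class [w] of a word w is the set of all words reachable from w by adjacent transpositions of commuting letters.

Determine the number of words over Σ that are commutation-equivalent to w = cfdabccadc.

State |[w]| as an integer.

210

#0=c has no predecessor
#1=f has no predecessor
#2=d depends on [1:f]
#3=a depends on [2:d]
#4=b depends on [3:a]
#5=c depends on [0:c]
#6=c depends on [5:c]
#7=a depends on [4:b]
#8=d depends on [7:a]
#9=c depends on [6:c]
sources: [0:c, 1:f]
N(rest) = Σ N(rest − s) over sources s of rest; N(one piece) = 1:
  size 1 → [8]=1  [9]=1
  size 2 → [6,9]=1  [7,8]=1  [8,9]=2
  size 3 → [4,7,8]=1  [5,6,9]=1  [6,8,9]=3  [7,8,9]=3
  size 4 → [0,5,6,9]=1  [3,4,7,8]=1  [4,7,8,9]=4  [5,6,8,9]=4  [6,7,8,9]=6
  size 5 → [0,5,6,8,9]=5  [2,3,4,7,8]=1  [3,4,7,8,9]=5  [4,6,7,8,9]=10  [5,6,7,8,9]=10
  size 6 → [0,5,6,7,8,9]=15  [1,2,3,4,7,8]=1  [2,3,4,7,8,9]=6  [3,4,6,7,8,9]=15  [4,5,6,7,8,9]=20
  size 7 → [0,4,5,6,7,8,9]=35  [1,2,3,4,7,8,9]=7  [2,3,4,6,7,8,9]=21  [3,4,5,6,7,8,9]=35
  size 8 → [0,3,4,5,6,7,8,9]=70  [1,2,3,4,6,7,8,9]=28  [2,3,4,5,6,7,8,9]=56
  first=0(c) contributes 84
  first=1(f) contributes 126
|[w]| = 210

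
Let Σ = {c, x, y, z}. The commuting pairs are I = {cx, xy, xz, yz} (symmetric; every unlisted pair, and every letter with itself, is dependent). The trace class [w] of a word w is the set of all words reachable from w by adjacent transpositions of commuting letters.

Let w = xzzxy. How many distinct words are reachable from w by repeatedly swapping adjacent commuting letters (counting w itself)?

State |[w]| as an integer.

#0=x has no predecessor
#1=z has no predecessor
#2=z depends on [1:z]
#3=x depends on [0:x]
#4=y has no predecessor
sources: [0:x, 1:z, 4:y]
N(rest) = Σ N(rest − s) over sources s of rest; N(one piece) = 1:
  size 1 → [2]=1  [3]=1  [4]=1
  size 2 → [0,3]=1  [1,2]=1  [2,3]=2  [2,4]=2  [3,4]=2
  size 3 → [0,2,3]=3  [0,3,4]=3  [1,2,3]=3  [1,2,4]=3  [2,3,4]=6
  first=0(x) contributes 12
  first=1(z) contributes 12
  first=4(y) contributes 6
|[w]| = 30

30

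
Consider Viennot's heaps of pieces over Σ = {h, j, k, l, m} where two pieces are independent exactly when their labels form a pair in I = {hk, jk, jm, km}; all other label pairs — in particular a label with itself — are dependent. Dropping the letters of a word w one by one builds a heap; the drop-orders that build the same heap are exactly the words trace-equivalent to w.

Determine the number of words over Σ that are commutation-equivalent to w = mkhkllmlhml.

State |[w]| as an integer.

0(m) covers ∅
1(k) covers ∅
2(h) covers 0:m
3(k) covers 1:k
4(l) covers 2:h, 3:k
5(l) covers 4:l
6(m) covers 5:l
7(l) covers 6:m
8(h) covers 7:l
9(m) covers 8:h
10(l) covers 9:m
floor of heap: 0:m, 1:k
completions by unplaced set U, small U first (add the entries for U minus each lowest piece of U):
  |U|=1: {10}:1
  |U|=2: {9,10}:1
  |U|=3: {8,9,10}:1
  |U|=4: {7,8,9,10}:1
  |U|=5: {6,7,8,9,10}:1
  |U|=6: {5,6,7,8,9,10}:1
  |U|=7: {4,5,6,7,8,9,10}:1
  |U|=8: {2,4,5,6,7,8,9,10}:1  {3,4,5,6,7,8,9,10}:1
  |U|=9: {0,2,4,5,6,7,8,9,10}:1  {1,3,4,5,6,7,8,9,10}:1  {2,3,4,5,6,7,8,9,10}:2
  start at 0(m): 3
  start at 1(k): 3
sum over floor = 6

6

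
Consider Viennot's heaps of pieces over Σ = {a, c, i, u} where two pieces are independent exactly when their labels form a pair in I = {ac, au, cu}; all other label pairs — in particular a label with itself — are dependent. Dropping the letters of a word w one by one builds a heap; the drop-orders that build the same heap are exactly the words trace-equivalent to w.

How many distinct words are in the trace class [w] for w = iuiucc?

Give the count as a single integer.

3

#0=i has no predecessor
#1=u depends on [0:i]
#2=i depends on [1:u]
#3=u depends on [2:i]
#4=c depends on [2:i]
#5=c depends on [4:c]
sources: [0:i]
N(rest) = Σ N(rest − s) over sources s of rest; N(one piece) = 1:
  size 1 → [3]=1  [5]=1
  size 2 → [3,5]=2  [4,5]=1
  size 3 → [3,4,5]=3
  size 4 → [2,3,4,5]=3
  first=0(i) contributes 3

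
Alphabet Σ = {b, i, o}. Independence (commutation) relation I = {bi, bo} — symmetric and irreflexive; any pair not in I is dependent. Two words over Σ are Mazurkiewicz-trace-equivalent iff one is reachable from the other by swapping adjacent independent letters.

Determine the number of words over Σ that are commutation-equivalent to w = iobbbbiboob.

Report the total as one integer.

0(i) covers ∅
1(o) covers 0:i
2(b) covers ∅
3(b) covers 2:b
4(b) covers 3:b
5(b) covers 4:b
6(i) covers 1:o
7(b) covers 5:b
8(o) covers 6:i
9(o) covers 8:o
10(b) covers 7:b
floor of heap: 0:i, 2:b
completions by unplaced set U, small U first (add the entries for U minus each lowest piece of U):
  |U|=1: {9}:1  {10}:1
  |U|=2: {7,10}:1  {8,9}:1  {9,10}:2
  |U|=3: {5,7,10}:1  {6,8,9}:1  {7,9,10}:3  {8,9,10}:3
  |U|=4: {1,6,8,9}:1  {4,5,7,10}:1  {5,7,9,10}:4  {6,8,9,10}:4  {7,8,9,10}:6
  |U|=5: {0,1,6,8,9}:1  {1,6,8,9,10}:5  {3,4,5,7,10}:1  {4,5,7,9,10}:5  {5,7,8,9,10}:10  {6,7,8,9,10}:10
  |U|=6: {0,1,6,8,9,10}:6  {1,6,7,8,9,10}:15  {2,3,4,5,7,10}:1  {3,4,5,7,9,10}:6  {4,5,7,8,9,10}:15  {5,6,7,8,9,10}:20
  |U|=7: {0,1,6,7,8,9,10}:21  {1,5,6,7,8,9,10}:35  {2,3,4,5,7,9,10}:7  {3,4,5,7,8,9,10}:21  {4,5,6,7,8,9,10}:35
  |U|=8: {0,1,5,6,7,8,9,10}:56  {1,4,5,6,7,8,9,10}:70  {2,3,4,5,7,8,9,10}:28  {3,4,5,6,7,8,9,10}:56
  |U|=9: {0,1,4,5,6,7,8,9,10}:126  {1,3,4,5,6,7,8,9,10}:126  {2,3,4,5,6,7,8,9,10}:84
  start at 0(i): 210
  start at 2(b): 252
sum over floor = 462

462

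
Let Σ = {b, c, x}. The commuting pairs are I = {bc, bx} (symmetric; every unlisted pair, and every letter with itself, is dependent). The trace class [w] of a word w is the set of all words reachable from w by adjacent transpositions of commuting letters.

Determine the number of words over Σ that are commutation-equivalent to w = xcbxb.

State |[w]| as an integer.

10

0(x) covers ∅
1(c) covers 0:x
2(b) covers ∅
3(x) covers 1:c
4(b) covers 2:b
floor of heap: 0:x, 2:b
completions by unplaced set U, small U first (add the entries for U minus each lowest piece of U):
  |U|=1: {3}:1  {4}:1
  |U|=2: {1,3}:1  {2,4}:1  {3,4}:2
  |U|=3: {0,1,3}:1  {1,3,4}:3  {2,3,4}:3
  start at 0(x): 6
  start at 2(b): 4
sum over floor = 10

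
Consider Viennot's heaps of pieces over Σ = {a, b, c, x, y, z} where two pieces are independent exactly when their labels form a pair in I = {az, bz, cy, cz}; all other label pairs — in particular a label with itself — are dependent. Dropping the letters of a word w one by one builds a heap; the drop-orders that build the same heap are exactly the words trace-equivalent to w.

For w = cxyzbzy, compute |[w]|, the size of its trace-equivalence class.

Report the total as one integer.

3

0(c) covers ∅
1(x) covers 0:c
2(y) covers 1:x
3(z) covers 2:y
4(b) covers 2:y
5(z) covers 3:z
6(y) covers 4:b, 5:z
floor of heap: 0:c
completions by unplaced set U, small U first (add the entries for U minus each lowest piece of U):
  |U|=1: {6}:1
  |U|=2: {4,6}:1  {5,6}:1
  |U|=3: {3,5,6}:1  {4,5,6}:2
  |U|=4: {3,4,5,6}:3
  |U|=5: {2,3,4,5,6}:3
  start at 0(c): 3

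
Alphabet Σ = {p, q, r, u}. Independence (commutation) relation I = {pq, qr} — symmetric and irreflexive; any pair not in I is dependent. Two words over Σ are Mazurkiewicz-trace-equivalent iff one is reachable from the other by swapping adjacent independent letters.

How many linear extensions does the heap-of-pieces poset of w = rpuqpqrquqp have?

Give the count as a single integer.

20

#0=r has no predecessor
#1=p depends on [0:r]
#2=u depends on [1:p]
#3=q depends on [2:u]
#4=p depends on [2:u]
#5=q depends on [3:q]
#6=r depends on [4:p]
#7=q depends on [5:q]
#8=u depends on [6:r, 7:q]
#9=q depends on [8:u]
#10=p depends on [8:u]
sources: [0:r]
N(rest) = Σ N(rest − s) over sources s of rest; N(one piece) = 1:
  size 1 → [9]=1  [10]=1
  size 2 → [9,10]=2
  size 3 → [8,9,10]=2
  size 4 → [6,8,9,10]=2  [7,8,9,10]=2
  size 5 → [4,6,8,9,10]=2  [5,7,8,9,10]=2  [6,7,8,9,10]=4
  size 6 → [3,5,7,8,9,10]=2  [4,6,7,8,9,10]=6  [5,6,7,8,9,10]=6
  size 7 → [3,5,6,7,8,9,10]=8  [4,5,6,7,8,9,10]=12
  size 8 → [3,4,5,6,7,8,9,10]=20
  size 9 → [2,3,4,5,6,7,8,9,10]=20
  first=0(r) contributes 20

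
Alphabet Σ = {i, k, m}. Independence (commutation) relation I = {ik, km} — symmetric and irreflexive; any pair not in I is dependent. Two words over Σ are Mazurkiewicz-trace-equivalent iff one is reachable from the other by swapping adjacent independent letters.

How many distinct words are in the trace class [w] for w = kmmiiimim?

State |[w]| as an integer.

#0=k has no predecessor
#1=m has no predecessor
#2=m depends on [1:m]
#3=i depends on [2:m]
#4=i depends on [3:i]
#5=i depends on [4:i]
#6=m depends on [5:i]
#7=i depends on [6:m]
#8=m depends on [7:i]
sources: [0:k, 1:m]
N(rest) = Σ N(rest − s) over sources s of rest; N(one piece) = 1:
  size 1 → [0]=1  [8]=1
  size 2 → [0,8]=2  [7,8]=1
  size 3 → [0,7,8]=3  [6,7,8]=1
  size 4 → [0,6,7,8]=4  [5,6,7,8]=1
  size 5 → [0,5,6,7,8]=5  [4,5,6,7,8]=1
  size 6 → [0,4,5,6,7,8]=6  [3,4,5,6,7,8]=1
  size 7 → [0,3,4,5,6,7,8]=7  [2,3,4,5,6,7,8]=1
  first=0(k) contributes 1
  first=1(m) contributes 8
|[w]| = 9

9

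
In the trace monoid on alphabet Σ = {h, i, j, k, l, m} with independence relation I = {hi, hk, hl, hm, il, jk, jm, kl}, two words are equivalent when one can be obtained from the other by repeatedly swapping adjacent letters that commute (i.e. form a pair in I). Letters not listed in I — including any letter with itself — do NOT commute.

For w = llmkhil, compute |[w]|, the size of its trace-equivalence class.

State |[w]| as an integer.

piece 0:l — minimal
piece 1:l rests on {0:l}
piece 2:m rests on {1:l}
piece 3:k rests on {2:m}
piece 4:h — minimal
piece 5:i rests on {3:k}
piece 6:l rests on {2:m}
minimal pieces: {0:l, 4:h}
ways to finish when only these pieces remain (= sum over removing one remaining piece with nothing left below it):
  1 left: {4}→1  {5}→1  {6}→1
  2 left: {3,5}→1  {4,5}→2  {4,6}→2  {5,6}→2
  3 left: {3,4,5}→3  {3,5,6}→3  {4,5,6}→6
  4 left: {2,3,5,6}→3  {3,4,5,6}→12
  5 left: {1,2,3,5,6}→3  {2,3,4,5,6}→15
  placing 0:l first → 18 extensions
  placing 4:h first → 3 extensions
total linear extensions = 21

21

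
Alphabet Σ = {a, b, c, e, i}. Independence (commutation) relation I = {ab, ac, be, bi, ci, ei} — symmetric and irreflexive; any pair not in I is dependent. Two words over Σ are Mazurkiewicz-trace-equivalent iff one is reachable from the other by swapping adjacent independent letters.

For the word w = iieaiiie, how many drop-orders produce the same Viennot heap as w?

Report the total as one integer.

drop 0:i onto floor
drop 1:i onto {0:i}
drop 2:e onto floor
drop 3:a onto {1:i, 2:e}
drop 4:i onto {3:a}
drop 5:i onto {4:i}
drop 6:i onto {5:i}
drop 7:e onto {3:a}
ground layer = {0:i, 2:e}
drop-orders for the pieces not yet dropped (sum over which currently-grounded one goes next):
  1 to go: {6} 1  {7} 1
  2 to go: {5,6} 1  {6,7} 2
  3 to go: {4,5,6} 1  {5,6,7} 3
  4 to go: {4,5,6,7} 4
  5 to go: {3,4,5,6,7} 4
  6 to go: {1,3,4,5,6,7} 4  {2,3,4,5,6,7} 4
  if 0:i drops first: 8 orders
  if 2:e drops first: 4 orders
heap linearizations: 12

12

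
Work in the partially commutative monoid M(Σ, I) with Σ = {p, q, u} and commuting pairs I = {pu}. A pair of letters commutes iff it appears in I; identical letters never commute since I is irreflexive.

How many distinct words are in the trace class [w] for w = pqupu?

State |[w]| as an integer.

3

drop 0:p onto floor
drop 1:q onto {0:p}
drop 2:u onto {1:q}
drop 3:p onto {1:q}
drop 4:u onto {2:u}
ground layer = {0:p}
drop-orders for the pieces not yet dropped (sum over which currently-grounded one goes next):
  1 to go: {3} 1  {4} 1
  2 to go: {2,4} 1  {3,4} 2
  3 to go: {2,3,4} 3
  if 0:p drops first: 3 orders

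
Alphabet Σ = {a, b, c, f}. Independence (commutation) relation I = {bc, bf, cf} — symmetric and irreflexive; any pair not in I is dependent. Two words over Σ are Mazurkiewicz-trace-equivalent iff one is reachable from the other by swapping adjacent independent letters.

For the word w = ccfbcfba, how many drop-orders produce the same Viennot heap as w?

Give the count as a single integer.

210

piece 0:c — minimal
piece 1:c rests on {0:c}
piece 2:f — minimal
piece 3:b — minimal
piece 4:c rests on {1:c}
piece 5:f rests on {2:f}
piece 6:b rests on {3:b}
piece 7:a rests on {4:c, 5:f, 6:b}
minimal pieces: {0:c, 2:f, 3:b}
ways to finish when only these pieces remain (= sum over removing one remaining piece with nothing left below it):
  1 left: {7}→1
  2 left: {4,7}→1  {5,7}→1  {6,7}→1
  3 left: {1,4,7}→1  {2,5,7}→1  {3,6,7}→1  {4,5,7}→2  {4,6,7}→2  {5,6,7}→2
  4 left: {0,1,4,7}→1  {1,4,5,7}→3  {1,4,6,7}→3  {2,4,5,7}→3  {2,5,6,7}→3  {3,4,6,7}→3  {3,5,6,7}→3  {4,5,6,7}→6
  5 left: {0,1,4,5,7}→4  {0,1,4,6,7}→4  {1,2,4,5,7}→6  {1,3,4,6,7}→6  {1,4,5,6,7}→12  {2,3,5,6,7}→6  {2,4,5,6,7}→12  {3,4,5,6,7}→12
  6 left: {0,1,2,4,5,7}→10  {0,1,3,4,6,7}→10  {0,1,4,5,6,7}→20  {1,2,4,5,6,7}→30  {1,3,4,5,6,7}→30  {2,3,4,5,6,7}→30
  placing 0:c first → 90 extensions
  placing 2:f first → 60 extensions
  placing 3:b first → 60 extensions
total linear extensions = 210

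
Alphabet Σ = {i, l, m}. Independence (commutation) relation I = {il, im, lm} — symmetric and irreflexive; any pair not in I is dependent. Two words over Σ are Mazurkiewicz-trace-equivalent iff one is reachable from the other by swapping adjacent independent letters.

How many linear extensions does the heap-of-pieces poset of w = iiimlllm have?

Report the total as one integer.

piece 0:i — minimal
piece 1:i rests on {0:i}
piece 2:i rests on {1:i}
piece 3:m — minimal
piece 4:l — minimal
piece 5:l rests on {4:l}
piece 6:l rests on {5:l}
piece 7:m rests on {3:m}
minimal pieces: {0:i, 3:m, 4:l}
ways to finish when only these pieces remain (= sum over removing one remaining piece with nothing left below it):
  1 left: {2}→1  {6}→1  {7}→1
  2 left: {1,2}→1  {2,6}→2  {2,7}→2  {3,7}→1  {5,6}→1  {6,7}→2
  3 left: {0,1,2}→1  {1,2,6}→3  {1,2,7}→3  {2,3,7}→3  {2,5,6}→3  {2,6,7}→6  {3,6,7}→3  {4,5,6}→1  {5,6,7}→3
  4 left: {0,1,2,6}→4  {0,1,2,7}→4  {1,2,3,7}→6  {1,2,5,6}→6  {1,2,6,7}→12  {2,3,6,7}→12  {2,4,5,6}→4  {2,5,6,7}→12  {3,5,6,7}→6  {4,5,6,7}→4
  5 left: {0,1,2,3,7}→10  {0,1,2,5,6}→10  {0,1,2,6,7}→20  {1,2,3,6,7}→30  {1,2,4,5,6}→10  {1,2,5,6,7}→30  {2,3,5,6,7}→30  {2,4,5,6,7}→20  {3,4,5,6,7}→10
  6 left: {0,1,2,3,6,7}→60  {0,1,2,4,5,6}→20  {0,1,2,5,6,7}→60  {1,2,3,5,6,7}→90  {1,2,4,5,6,7}→60  {2,3,4,5,6,7}→60
  placing 0:i first → 210 extensions
  placing 3:m first → 140 extensions
  placing 4:l first → 210 extensions
total linear extensions = 560

560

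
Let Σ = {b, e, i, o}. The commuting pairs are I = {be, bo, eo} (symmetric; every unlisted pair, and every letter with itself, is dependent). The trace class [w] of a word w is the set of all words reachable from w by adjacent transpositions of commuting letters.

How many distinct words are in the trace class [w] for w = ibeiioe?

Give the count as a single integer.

4

#0=i has no predecessor
#1=b depends on [0:i]
#2=e depends on [0:i]
#3=i depends on [1:b, 2:e]
#4=i depends on [3:i]
#5=o depends on [4:i]
#6=e depends on [4:i]
sources: [0:i]
N(rest) = Σ N(rest − s) over sources s of rest; N(one piece) = 1:
  size 1 → [5]=1  [6]=1
  size 2 → [5,6]=2
  size 3 → [4,5,6]=2
  size 4 → [3,4,5,6]=2
  size 5 → [1,3,4,5,6]=2  [2,3,4,5,6]=2
  first=0(i) contributes 4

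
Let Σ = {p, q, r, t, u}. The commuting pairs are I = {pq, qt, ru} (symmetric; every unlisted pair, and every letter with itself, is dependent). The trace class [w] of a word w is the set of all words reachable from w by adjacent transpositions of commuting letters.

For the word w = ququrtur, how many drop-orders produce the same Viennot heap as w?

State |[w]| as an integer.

piece 0:q — minimal
piece 1:u rests on {0:q}
piece 2:q rests on {1:u}
piece 3:u rests on {2:q}
piece 4:r rests on {2:q}
piece 5:t rests on {3:u, 4:r}
piece 6:u rests on {5:t}
piece 7:r rests on {5:t}
minimal pieces: {0:q}
ways to finish when only these pieces remain (= sum over removing one remaining piece with nothing left below it):
  1 left: {6}→1  {7}→1
  2 left: {6,7}→2
  3 left: {5,6,7}→2
  4 left: {3,5,6,7}→2  {4,5,6,7}→2
  5 left: {3,4,5,6,7}→4
  6 left: {2,3,4,5,6,7}→4
  placing 0:q first → 4 extensions

4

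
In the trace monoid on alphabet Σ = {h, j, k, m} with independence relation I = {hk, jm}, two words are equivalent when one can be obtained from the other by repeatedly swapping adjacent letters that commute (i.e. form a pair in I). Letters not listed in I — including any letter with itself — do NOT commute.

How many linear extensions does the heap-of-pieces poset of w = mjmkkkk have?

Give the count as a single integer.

drop 0:m onto floor
drop 1:j onto floor
drop 2:m onto {0:m}
drop 3:k onto {1:j, 2:m}
drop 4:k onto {3:k}
drop 5:k onto {4:k}
drop 6:k onto {5:k}
ground layer = {0:m, 1:j}
drop-orders for the pieces not yet dropped (sum over which currently-grounded one goes next):
  1 to go: {6} 1
  2 to go: {5,6} 1
  3 to go: {4,5,6} 1
  4 to go: {3,4,5,6} 1
  5 to go: {1,3,4,5,6} 1  {2,3,4,5,6} 1
  if 0:m drops first: 2 orders
  if 1:j drops first: 1 orders
heap linearizations: 3

3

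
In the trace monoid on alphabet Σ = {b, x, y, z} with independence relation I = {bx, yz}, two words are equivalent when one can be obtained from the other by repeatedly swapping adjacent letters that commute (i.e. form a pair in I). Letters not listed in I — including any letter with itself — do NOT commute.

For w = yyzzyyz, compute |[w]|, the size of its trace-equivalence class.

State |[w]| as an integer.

piece 0:y — minimal
piece 1:y rests on {0:y}
piece 2:z — minimal
piece 3:z rests on {2:z}
piece 4:y rests on {1:y}
piece 5:y rests on {4:y}
piece 6:z rests on {3:z}
minimal pieces: {0:y, 2:z}
ways to finish when only these pieces remain (= sum over removing one remaining piece with nothing left below it):
  1 left: {5}→1  {6}→1
  2 left: {3,6}→1  {4,5}→1  {5,6}→2
  3 left: {1,4,5}→1  {2,3,6}→1  {3,5,6}→3  {4,5,6}→3
  4 left: {0,1,4,5}→1  {1,4,5,6}→4  {2,3,5,6}→4  {3,4,5,6}→6
  5 left: {0,1,4,5,6}→5  {1,3,4,5,6}→10  {2,3,4,5,6}→10
  placing 0:y first → 20 extensions
  placing 2:z first → 15 extensions
total linear extensions = 35

35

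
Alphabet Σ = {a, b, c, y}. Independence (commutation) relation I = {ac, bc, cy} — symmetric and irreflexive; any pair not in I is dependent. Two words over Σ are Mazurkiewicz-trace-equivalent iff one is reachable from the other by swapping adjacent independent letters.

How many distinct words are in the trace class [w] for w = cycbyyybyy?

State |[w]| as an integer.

45

#0=c has no predecessor
#1=y has no predecessor
#2=c depends on [0:c]
#3=b depends on [1:y]
#4=y depends on [3:b]
#5=y depends on [4:y]
#6=y depends on [5:y]
#7=b depends on [6:y]
#8=y depends on [7:b]
#9=y depends on [8:y]
sources: [0:c, 1:y]
N(rest) = Σ N(rest − s) over sources s of rest; N(one piece) = 1:
  size 1 → [2]=1  [9]=1
  size 2 → [0,2]=1  [2,9]=2  [8,9]=1
  size 3 → [0,2,9]=3  [2,8,9]=3  [7,8,9]=1
  size 4 → [0,2,8,9]=6  [2,7,8,9]=4  [6,7,8,9]=1
  size 5 → [0,2,7,8,9]=10  [2,6,7,8,9]=5  [5,6,7,8,9]=1
  size 6 → [0,2,6,7,8,9]=15  [2,5,6,7,8,9]=6  [4,5,6,7,8,9]=1
  size 7 → [0,2,5,6,7,8,9]=21  [2,4,5,6,7,8,9]=7  [3,4,5,6,7,8,9]=1
  size 8 → [0,2,4,5,6,7,8,9]=28  [1,3,4,5,6,7,8,9]=1  [2,3,4,5,6,7,8,9]=8
  first=0(c) contributes 9
  first=1(y) contributes 36
|[w]| = 45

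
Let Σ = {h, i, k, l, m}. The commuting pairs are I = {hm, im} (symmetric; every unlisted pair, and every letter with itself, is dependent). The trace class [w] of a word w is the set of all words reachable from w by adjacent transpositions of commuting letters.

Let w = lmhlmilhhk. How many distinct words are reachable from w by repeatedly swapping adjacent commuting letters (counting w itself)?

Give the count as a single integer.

0(l) covers ∅
1(m) covers 0:l
2(h) covers 0:l
3(l) covers 1:m, 2:h
4(m) covers 3:l
5(i) covers 3:l
6(l) covers 4:m, 5:i
7(h) covers 6:l
8(h) covers 7:h
9(k) covers 8:h
floor of heap: 0:l
completions by unplaced set U, small U first (add the entries for U minus each lowest piece of U):
  |U|=1: {9}:1
  |U|=2: {8,9}:1
  |U|=3: {7,8,9}:1
  |U|=4: {6,7,8,9}:1
  |U|=5: {4,6,7,8,9}:1  {5,6,7,8,9}:1
  |U|=6: {4,5,6,7,8,9}:2
  |U|=7: {3,4,5,6,7,8,9}:2
  |U|=8: {1,3,4,5,6,7,8,9}:2  {2,3,4,5,6,7,8,9}:2
  start at 0(l): 4

4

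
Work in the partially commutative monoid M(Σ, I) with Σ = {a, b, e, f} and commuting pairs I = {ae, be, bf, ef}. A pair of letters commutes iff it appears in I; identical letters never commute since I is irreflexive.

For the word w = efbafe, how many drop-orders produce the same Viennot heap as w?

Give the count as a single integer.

30

#0=e has no predecessor
#1=f has no predecessor
#2=b has no predecessor
#3=a depends on [1:f, 2:b]
#4=f depends on [3:a]
#5=e depends on [0:e]
sources: [0:e, 1:f, 2:b]
N(rest) = Σ N(rest − s) over sources s of rest; N(one piece) = 1:
  size 1 → [4]=1  [5]=1
  size 2 → [0,5]=1  [3,4]=1  [4,5]=2
  size 3 → [0,4,5]=3  [1,3,4]=1  [2,3,4]=1  [3,4,5]=3
  size 4 → [0,3,4,5]=6  [1,2,3,4]=2  [1,3,4,5]=4  [2,3,4,5]=4
  first=0(e) contributes 10
  first=1(f) contributes 10
  first=2(b) contributes 10
|[w]| = 30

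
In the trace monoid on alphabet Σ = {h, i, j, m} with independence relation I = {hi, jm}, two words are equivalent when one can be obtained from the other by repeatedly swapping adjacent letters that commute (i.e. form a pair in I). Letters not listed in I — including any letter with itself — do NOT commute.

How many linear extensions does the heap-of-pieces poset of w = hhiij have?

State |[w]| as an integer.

piece 0:h — minimal
piece 1:h rests on {0:h}
piece 2:i — minimal
piece 3:i rests on {2:i}
piece 4:j rests on {1:h, 3:i}
minimal pieces: {0:h, 2:i}
ways to finish when only these pieces remain (= sum over removing one remaining piece with nothing left below it):
  1 left: {4}→1
  2 left: {1,4}→1  {3,4}→1
  3 left: {0,1,4}→1  {1,3,4}→2  {2,3,4}→1
  placing 0:h first → 3 extensions
  placing 2:i first → 3 extensions
total linear extensions = 6

6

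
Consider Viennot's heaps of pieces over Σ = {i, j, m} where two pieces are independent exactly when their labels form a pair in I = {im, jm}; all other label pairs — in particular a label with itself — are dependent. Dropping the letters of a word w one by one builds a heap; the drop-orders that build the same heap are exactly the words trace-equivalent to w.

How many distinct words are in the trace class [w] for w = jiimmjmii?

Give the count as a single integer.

84

0(j) covers ∅
1(i) covers 0:j
2(i) covers 1:i
3(m) covers ∅
4(m) covers 3:m
5(j) covers 2:i
6(m) covers 4:m
7(i) covers 5:j
8(i) covers 7:i
floor of heap: 0:j, 3:m
completions by unplaced set U, small U first (add the entries for U minus each lowest piece of U):
  |U|=1: {6}:1  {8}:1
  |U|=2: {4,6}:1  {6,8}:2  {7,8}:1
  |U|=3: {3,4,6}:1  {4,6,8}:3  {5,7,8}:1  {6,7,8}:3
  |U|=4: {2,5,7,8}:1  {3,4,6,8}:4  {4,6,7,8}:6  {5,6,7,8}:4
  |U|=5: {1,2,5,7,8}:1  {2,5,6,7,8}:5  {3,4,6,7,8}:10  {4,5,6,7,8}:10
  |U|=6: {0,1,2,5,7,8}:1  {1,2,5,6,7,8}:6  {2,4,5,6,7,8}:15  {3,4,5,6,7,8}:20
  |U|=7: {0,1,2,5,6,7,8}:7  {1,2,4,5,6,7,8}:21  {2,3,4,5,6,7,8}:35
  start at 0(j): 56
  start at 3(m): 28
sum over floor = 84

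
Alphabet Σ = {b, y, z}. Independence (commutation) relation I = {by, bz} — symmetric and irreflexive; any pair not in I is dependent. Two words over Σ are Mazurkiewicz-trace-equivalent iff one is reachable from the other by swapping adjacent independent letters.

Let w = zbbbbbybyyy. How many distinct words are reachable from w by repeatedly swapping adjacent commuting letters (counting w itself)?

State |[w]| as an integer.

0(z) covers ∅
1(b) covers ∅
2(b) covers 1:b
3(b) covers 2:b
4(b) covers 3:b
5(b) covers 4:b
6(y) covers 0:z
7(b) covers 5:b
8(y) covers 6:y
9(y) covers 8:y
10(y) covers 9:y
floor of heap: 0:z, 1:b
completions by unplaced set U, small U first (add the entries for U minus each lowest piece of U):
  |U|=1: {7}:1  {10}:1
  |U|=2: {5,7}:1  {7,10}:2  {9,10}:1
  |U|=3: {4,5,7}:1  {5,7,10}:3  {7,9,10}:3  {8,9,10}:1
  |U|=4: {3,4,5,7}:1  {4,5,7,10}:4  {5,7,9,10}:6  {6,8,9,10}:1  {7,8,9,10}:4
  |U|=5: {0,6,8,9,10}:1  {2,3,4,5,7}:1  {3,4,5,7,10}:5  {4,5,7,9,10}:10  {5,7,8,9,10}:10  {6,7,8,9,10}:5
  |U|=6: {0,6,7,8,9,10}:6  {1,2,3,4,5,7}:1  {2,3,4,5,7,10}:6  {3,4,5,7,9,10}:15  {4,5,7,8,9,10}:20  {5,6,7,8,9,10}:15
  |U|=7: {0,5,6,7,8,9,10}:21  {1,2,3,4,5,7,10}:7  {2,3,4,5,7,9,10}:21  {3,4,5,7,8,9,10}:35  {4,5,6,7,8,9,10}:35
  |U|=8: {0,4,5,6,7,8,9,10}:56  {1,2,3,4,5,7,9,10}:28  {2,3,4,5,7,8,9,10}:56  {3,4,5,6,7,8,9,10}:70
  |U|=9: {0,3,4,5,6,7,8,9,10}:126  {1,2,3,4,5,7,8,9,10}:84  {2,3,4,5,6,7,8,9,10}:126
  start at 0(z): 210
  start at 1(b): 252
sum over floor = 462

462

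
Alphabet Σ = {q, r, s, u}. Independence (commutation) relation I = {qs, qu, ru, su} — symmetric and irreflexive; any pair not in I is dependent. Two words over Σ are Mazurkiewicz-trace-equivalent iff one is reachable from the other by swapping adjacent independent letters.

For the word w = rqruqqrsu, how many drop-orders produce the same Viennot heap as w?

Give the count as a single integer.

36

0(r) covers ∅
1(q) covers 0:r
2(r) covers 1:q
3(u) covers ∅
4(q) covers 2:r
5(q) covers 4:q
6(r) covers 5:q
7(s) covers 6:r
8(u) covers 3:u
floor of heap: 0:r, 3:u
completions by unplaced set U, small U first (add the entries for U minus each lowest piece of U):
  |U|=1: {7}:1  {8}:1
  |U|=2: {3,8}:1  {6,7}:1  {7,8}:2
  |U|=3: {3,7,8}:3  {5,6,7}:1  {6,7,8}:3
  |U|=4: {3,6,7,8}:6  {4,5,6,7}:1  {5,6,7,8}:4
  |U|=5: {2,4,5,6,7}:1  {3,5,6,7,8}:10  {4,5,6,7,8}:5
  |U|=6: {1,2,4,5,6,7}:1  {2,4,5,6,7,8}:6  {3,4,5,6,7,8}:15
  |U|=7: {0,1,2,4,5,6,7}:1  {1,2,4,5,6,7,8}:7  {2,3,4,5,6,7,8}:21
  start at 0(r): 28
  start at 3(u): 8
sum over floor = 36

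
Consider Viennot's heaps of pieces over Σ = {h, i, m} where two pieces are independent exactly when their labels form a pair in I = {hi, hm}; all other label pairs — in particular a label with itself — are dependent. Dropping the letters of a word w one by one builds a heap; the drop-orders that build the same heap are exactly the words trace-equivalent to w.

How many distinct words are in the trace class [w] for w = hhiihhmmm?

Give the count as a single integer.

#0=h has no predecessor
#1=h depends on [0:h]
#2=i has no predecessor
#3=i depends on [2:i]
#4=h depends on [1:h]
#5=h depends on [4:h]
#6=m depends on [3:i]
#7=m depends on [6:m]
#8=m depends on [7:m]
sources: [0:h, 2:i]
N(rest) = Σ N(rest − s) over sources s of rest; N(one piece) = 1:
  size 1 → [5]=1  [8]=1
  size 2 → [4,5]=1  [5,8]=2  [7,8]=1
  size 3 → [1,4,5]=1  [4,5,8]=3  [5,7,8]=3  [6,7,8]=1
  size 4 → [0,1,4,5]=1  [1,4,5,8]=4  [3,6,7,8]=1  [4,5,7,8]=6  [5,6,7,8]=4
  size 5 → [0,1,4,5,8]=5  [1,4,5,7,8]=10  [2,3,6,7,8]=1  [3,5,6,7,8]=5  [4,5,6,7,8]=10
  size 6 → [0,1,4,5,7,8]=15  [1,4,5,6,7,8]=20  [2,3,5,6,7,8]=6  [3,4,5,6,7,8]=15
  size 7 → [0,1,4,5,6,7,8]=35  [1,3,4,5,6,7,8]=35  [2,3,4,5,6,7,8]=21
  first=0(h) contributes 56
  first=2(i) contributes 70
|[w]| = 126

126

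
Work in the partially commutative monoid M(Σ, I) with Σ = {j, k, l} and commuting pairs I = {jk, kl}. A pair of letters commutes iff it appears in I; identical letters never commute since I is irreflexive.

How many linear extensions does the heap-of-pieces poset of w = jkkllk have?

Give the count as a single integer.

#0=j has no predecessor
#1=k has no predecessor
#2=k depends on [1:k]
#3=l depends on [0:j]
#4=l depends on [3:l]
#5=k depends on [2:k]
sources: [0:j, 1:k]
N(rest) = Σ N(rest − s) over sources s of rest; N(one piece) = 1:
  size 1 → [4]=1  [5]=1
  size 2 → [2,5]=1  [3,4]=1  [4,5]=2
  size 3 → [0,3,4]=1  [1,2,5]=1  [2,4,5]=3  [3,4,5]=3
  size 4 → [0,3,4,5]=4  [1,2,4,5]=4  [2,3,4,5]=6
  first=0(j) contributes 10
  first=1(k) contributes 10
|[w]| = 20

20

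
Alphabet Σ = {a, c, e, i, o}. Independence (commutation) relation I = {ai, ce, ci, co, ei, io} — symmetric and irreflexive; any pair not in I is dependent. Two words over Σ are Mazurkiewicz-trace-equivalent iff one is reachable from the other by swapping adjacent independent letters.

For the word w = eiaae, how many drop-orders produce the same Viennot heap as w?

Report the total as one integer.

5

0(e) covers ∅
1(i) covers ∅
2(a) covers 0:e
3(a) covers 2:a
4(e) covers 3:a
floor of heap: 0:e, 1:i
completions by unplaced set U, small U first (add the entries for U minus each lowest piece of U):
  |U|=1: {1}:1  {4}:1
  |U|=2: {1,4}:2  {3,4}:1
  |U|=3: {1,3,4}:3  {2,3,4}:1
  start at 0(e): 4
  start at 1(i): 1
sum over floor = 5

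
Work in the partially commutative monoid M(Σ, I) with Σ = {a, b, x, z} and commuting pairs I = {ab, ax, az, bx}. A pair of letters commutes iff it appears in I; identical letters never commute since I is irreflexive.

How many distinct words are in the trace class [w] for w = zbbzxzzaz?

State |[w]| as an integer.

#0=z has no predecessor
#1=b depends on [0:z]
#2=b depends on [1:b]
#3=z depends on [2:b]
#4=x depends on [3:z]
#5=z depends on [4:x]
#6=z depends on [5:z]
#7=a has no predecessor
#8=z depends on [6:z]
sources: [0:z, 7:a]
N(rest) = Σ N(rest − s) over sources s of rest; N(one piece) = 1:
  size 1 → [7]=1  [8]=1
  size 2 → [6,8]=1  [7,8]=2
  size 3 → [5,6,8]=1  [6,7,8]=3
  size 4 → [4,5,6,8]=1  [5,6,7,8]=4
  size 5 → [3,4,5,6,8]=1  [4,5,6,7,8]=5
  size 6 → [2,3,4,5,6,8]=1  [3,4,5,6,7,8]=6
  size 7 → [1,2,3,4,5,6,8]=1  [2,3,4,5,6,7,8]=7
  first=0(z) contributes 8
  first=7(a) contributes 1
|[w]| = 9

9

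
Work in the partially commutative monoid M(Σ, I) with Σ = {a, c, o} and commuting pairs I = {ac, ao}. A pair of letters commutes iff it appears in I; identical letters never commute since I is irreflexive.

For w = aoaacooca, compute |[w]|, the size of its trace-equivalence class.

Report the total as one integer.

126

drop 0:a onto floor
drop 1:o onto floor
drop 2:a onto {0:a}
drop 3:a onto {2:a}
drop 4:c onto {1:o}
drop 5:o onto {4:c}
drop 6:o onto {5:o}
drop 7:c onto {6:o}
drop 8:a onto {3:a}
ground layer = {0:a, 1:o}
drop-orders for the pieces not yet dropped (sum over which currently-grounded one goes next):
  1 to go: {7} 1  {8} 1
  2 to go: {3,8} 1  {6,7} 1  {7,8} 2
  3 to go: {2,3,8} 1  {3,7,8} 3  {5,6,7} 1  {6,7,8} 3
  4 to go: {0,2,3,8} 1  {2,3,7,8} 4  {3,6,7,8} 6  {4,5,6,7} 1  {5,6,7,8} 4
  5 to go: {0,2,3,7,8} 5  {1,4,5,6,7} 1  {2,3,6,7,8} 10  {3,5,6,7,8} 10  {4,5,6,7,8} 5
  6 to go: {0,2,3,6,7,8} 15  {1,4,5,6,7,8} 6  {2,3,5,6,7,8} 20  {3,4,5,6,7,8} 15
  7 to go: {0,2,3,5,6,7,8} 35  {1,3,4,5,6,7,8} 21  {2,3,4,5,6,7,8} 35
  if 0:a drops first: 56 orders
  if 1:o drops first: 70 orders
heap linearizations: 126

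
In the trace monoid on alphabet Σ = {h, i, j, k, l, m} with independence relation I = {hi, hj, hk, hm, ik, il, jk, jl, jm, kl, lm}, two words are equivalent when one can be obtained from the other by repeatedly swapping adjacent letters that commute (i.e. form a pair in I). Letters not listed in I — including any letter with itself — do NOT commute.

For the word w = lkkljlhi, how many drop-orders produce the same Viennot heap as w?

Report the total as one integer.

piece 0:l — minimal
piece 1:k — minimal
piece 2:k rests on {1:k}
piece 3:l rests on {0:l}
piece 4:j — minimal
piece 5:l rests on {3:l}
piece 6:h rests on {5:l}
piece 7:i rests on {4:j}
minimal pieces: {0:l, 1:k, 4:j}
ways to finish when only these pieces remain (= sum over removing one remaining piece with nothing left below it):
  1 left: {2}→1  {6}→1  {7}→1
  2 left: {1,2}→1  {2,6}→2  {2,7}→2  {4,7}→1  {5,6}→1  {6,7}→2
  3 left: {1,2,6}→3  {1,2,7}→3  {2,4,7}→3  {2,5,6}→3  {2,6,7}→6  {3,5,6}→1  {4,6,7}→3  {5,6,7}→3
  4 left: {0,3,5,6}→1  {1,2,4,7}→6  {1,2,5,6}→6  {1,2,6,7}→12  {2,3,5,6}→4  {2,4,6,7}→12  {2,5,6,7}→12  {3,5,6,7}→4  {4,5,6,7}→6
  5 left: {0,2,3,5,6}→5  {0,3,5,6,7}→5  {1,2,3,5,6}→10  {1,2,4,6,7}→30  {1,2,5,6,7}→30  {2,3,5,6,7}→20  {2,4,5,6,7}→30  {3,4,5,6,7}→10
  6 left: {0,1,2,3,5,6}→15  {0,2,3,5,6,7}→30  {0,3,4,5,6,7}→15  {1,2,3,5,6,7}→60  {1,2,4,5,6,7}→90  {2,3,4,5,6,7}→60
  placing 0:l first → 210 extensions
  placing 1:k first → 105 extensions
  placing 4:j first → 105 extensions
total linear extensions = 420

420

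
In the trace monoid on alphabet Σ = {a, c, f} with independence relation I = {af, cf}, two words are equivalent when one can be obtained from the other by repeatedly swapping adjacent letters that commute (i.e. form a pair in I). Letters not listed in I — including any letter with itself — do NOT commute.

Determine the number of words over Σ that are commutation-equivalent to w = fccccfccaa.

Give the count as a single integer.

#0=f has no predecessor
#1=c has no predecessor
#2=c depends on [1:c]
#3=c depends on [2:c]
#4=c depends on [3:c]
#5=f depends on [0:f]
#6=c depends on [4:c]
#7=c depends on [6:c]
#8=a depends on [7:c]
#9=a depends on [8:a]
sources: [0:f, 1:c]
N(rest) = Σ N(rest − s) over sources s of rest; N(one piece) = 1:
  size 1 → [5]=1  [9]=1
  size 2 → [0,5]=1  [5,9]=2  [8,9]=1
  size 3 → [0,5,9]=3  [5,8,9]=3  [7,8,9]=1
  size 4 → [0,5,8,9]=6  [5,7,8,9]=4  [6,7,8,9]=1
  size 5 → [0,5,7,8,9]=10  [4,6,7,8,9]=1  [5,6,7,8,9]=5
  size 6 → [0,5,6,7,8,9]=15  [3,4,6,7,8,9]=1  [4,5,6,7,8,9]=6
  size 7 → [0,4,5,6,7,8,9]=21  [2,3,4,6,7,8,9]=1  [3,4,5,6,7,8,9]=7
  size 8 → [0,3,4,5,6,7,8,9]=28  [1,2,3,4,6,7,8,9]=1  [2,3,4,5,6,7,8,9]=8
  first=0(f) contributes 9
  first=1(c) contributes 36
|[w]| = 45

45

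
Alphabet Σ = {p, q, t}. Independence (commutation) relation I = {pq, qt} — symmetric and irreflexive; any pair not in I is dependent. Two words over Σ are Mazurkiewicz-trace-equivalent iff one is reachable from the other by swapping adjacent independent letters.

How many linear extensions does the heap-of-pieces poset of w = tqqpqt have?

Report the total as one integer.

piece 0:t — minimal
piece 1:q — minimal
piece 2:q rests on {1:q}
piece 3:p rests on {0:t}
piece 4:q rests on {2:q}
piece 5:t rests on {3:p}
minimal pieces: {0:t, 1:q}
ways to finish when only these pieces remain (= sum over removing one remaining piece with nothing left below it):
  1 left: {4}→1  {5}→1
  2 left: {2,4}→1  {3,5}→1  {4,5}→2
  3 left: {0,3,5}→1  {1,2,4}→1  {2,4,5}→3  {3,4,5}→3
  4 left: {0,3,4,5}→4  {1,2,4,5}→4  {2,3,4,5}→6
  placing 0:t first → 10 extensions
  placing 1:q first → 10 extensions
total linear extensions = 20

20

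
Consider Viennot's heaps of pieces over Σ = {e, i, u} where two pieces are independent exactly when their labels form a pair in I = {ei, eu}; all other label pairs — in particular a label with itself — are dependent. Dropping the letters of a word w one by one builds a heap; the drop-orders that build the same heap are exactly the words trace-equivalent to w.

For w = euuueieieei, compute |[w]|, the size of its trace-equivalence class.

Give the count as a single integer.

#0=e has no predecessor
#1=u has no predecessor
#2=u depends on [1:u]
#3=u depends on [2:u]
#4=e depends on [0:e]
#5=i depends on [3:u]
#6=e depends on [4:e]
#7=i depends on [5:i]
#8=e depends on [6:e]
#9=e depends on [8:e]
#10=i depends on [7:i]
sources: [0:e, 1:u]
N(rest) = Σ N(rest − s) over sources s of rest; N(one piece) = 1:
  size 1 → [9]=1  [10]=1
  size 2 → [7,10]=1  [8,9]=1  [9,10]=2
  size 3 → [5,7,10]=1  [6,8,9]=1  [7,9,10]=3  [8,9,10]=3
  size 4 → [3,5,7,10]=1  [4,6,8,9]=1  [5,7,9,10]=4  [6,8,9,10]=4  [7,8,9,10]=6
  size 5 → [0,4,6,8,9]=1  [2,3,5,7,10]=1  [3,5,7,9,10]=5  [4,6,8,9,10]=5  [5,7,8,9,10]=10  [6,7,8,9,10]=10
  size 6 → [0,4,6,8,9,10]=6  [1,2,3,5,7,10]=1  [2,3,5,7,9,10]=6  [3,5,7,8,9,10]=15  [4,6,7,8,9,10]=15  [5,6,7,8,9,10]=20
  size 7 → [0,4,6,7,8,9,10]=21  [1,2,3,5,7,9,10]=7  [2,3,5,7,8,9,10]=21  [3,5,6,7,8,9,10]=35  [4,5,6,7,8,9,10]=35
  size 8 → [0,4,5,6,7,8,9,10]=56  [1,2,3,5,7,8,9,10]=28  [2,3,5,6,7,8,9,10]=56  [3,4,5,6,7,8,9,10]=70
  size 9 → [0,3,4,5,6,7,8,9,10]=126  [1,2,3,5,6,7,8,9,10]=84  [2,3,4,5,6,7,8,9,10]=126
  first=0(e) contributes 210
  first=1(u) contributes 252
|[w]| = 462

462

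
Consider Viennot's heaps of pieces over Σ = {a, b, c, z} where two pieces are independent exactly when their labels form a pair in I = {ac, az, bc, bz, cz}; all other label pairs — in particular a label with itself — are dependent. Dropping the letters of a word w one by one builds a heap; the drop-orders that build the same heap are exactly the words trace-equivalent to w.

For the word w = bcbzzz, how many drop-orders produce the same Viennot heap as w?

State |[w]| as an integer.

60

0(b) covers ∅
1(c) covers ∅
2(b) covers 0:b
3(z) covers ∅
4(z) covers 3:z
5(z) covers 4:z
floor of heap: 0:b, 1:c, 3:z
completions by unplaced set U, small U first (add the entries for U minus each lowest piece of U):
  |U|=1: {1}:1  {2}:1  {5}:1
  |U|=2: {0,2}:1  {1,2}:2  {1,5}:2  {2,5}:2  {4,5}:1
  |U|=3: {0,1,2}:3  {0,2,5}:3  {1,2,5}:6  {1,4,5}:3  {2,4,5}:3  {3,4,5}:1
  |U|=4: {0,1,2,5}:12  {0,2,4,5}:6  {1,2,4,5}:12  {1,3,4,5}:4  {2,3,4,5}:4
  start at 0(b): 20
  start at 1(c): 10
  start at 3(z): 30
sum over floor = 60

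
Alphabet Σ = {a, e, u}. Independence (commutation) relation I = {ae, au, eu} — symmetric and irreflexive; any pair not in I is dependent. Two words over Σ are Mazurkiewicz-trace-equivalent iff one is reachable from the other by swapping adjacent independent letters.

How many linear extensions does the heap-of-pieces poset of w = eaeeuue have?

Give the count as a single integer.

0(e) covers ∅
1(a) covers ∅
2(e) covers 0:e
3(e) covers 2:e
4(u) covers ∅
5(u) covers 4:u
6(e) covers 3:e
floor of heap: 0:e, 1:a, 4:u
completions by unplaced set U, small U first (add the entries for U minus each lowest piece of U):
  |U|=1: {1}:1  {5}:1  {6}:1
  |U|=2: {1,5}:2  {1,6}:2  {3,6}:1  {4,5}:1  {5,6}:2
  |U|=3: {1,3,6}:3  {1,4,5}:3  {1,5,6}:6  {2,3,6}:1  {3,5,6}:3  {4,5,6}:3
  |U|=4: {0,2,3,6}:1  {1,2,3,6}:4  {1,3,5,6}:12  {1,4,5,6}:12  {2,3,5,6}:4  {3,4,5,6}:6
  |U|=5: {0,1,2,3,6}:5  {0,2,3,5,6}:5  {1,2,3,5,6}:20  {1,3,4,5,6}:30  {2,3,4,5,6}:10
  start at 0(e): 60
  start at 1(a): 15
  start at 4(u): 30
sum over floor = 105

105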